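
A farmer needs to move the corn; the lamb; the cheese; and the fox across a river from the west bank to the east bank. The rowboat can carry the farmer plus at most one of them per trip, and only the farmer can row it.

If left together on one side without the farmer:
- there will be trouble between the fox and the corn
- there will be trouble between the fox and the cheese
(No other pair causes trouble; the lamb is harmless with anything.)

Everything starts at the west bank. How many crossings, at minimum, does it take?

Counting alone: the farmer can take at most 1 across per trip to the east bank, so moving all 4 needs at least 4 loaded trips out, with a return between consecutive ones — at least 7 crossings.
The safety rule pushes this higher. Following every safe sequence of crossings, the most of the 4 that can be at the east bank as the rowboat arrives there on crossing 7 is 3 — never all 4.
So no plan with fewer than 9 crossings exists, and this one achieves 9:
1. Farmer goes to the east bank with the fox.  [the west bank: the cheese, the corn, the lamb | the east bank: the fox]
2. Farmer goes back to the west bank alone.  [the west bank: the cheese, the corn, the lamb | the east bank: the fox]
3. Farmer goes to the east bank with the corn.  [the west bank: the cheese, the lamb | the east bank: the corn, the fox]
4. Farmer goes back to the west bank with the fox.  [the west bank: the cheese, the fox, the lamb | the east bank: the corn]
5. Farmer goes to the east bank with the cheese.  [the west bank: the fox, the lamb | the east bank: the cheese, the corn]
6. Farmer goes back to the west bank alone.  [the west bank: the fox, the lamb | the east bank: the cheese, the corn]
7. Farmer goes to the east bank with the lamb.  [the west bank: the fox | the east bank: the cheese, the corn, the lamb]
8. Farmer goes back to the west bank alone.  [the west bank: the fox | the east bank: the cheese, the corn, the lamb]
9. Farmer goes to the east bank with the fox.  [the west bank: — | the east bank: the cheese, the corn, the fox, the lamb]

9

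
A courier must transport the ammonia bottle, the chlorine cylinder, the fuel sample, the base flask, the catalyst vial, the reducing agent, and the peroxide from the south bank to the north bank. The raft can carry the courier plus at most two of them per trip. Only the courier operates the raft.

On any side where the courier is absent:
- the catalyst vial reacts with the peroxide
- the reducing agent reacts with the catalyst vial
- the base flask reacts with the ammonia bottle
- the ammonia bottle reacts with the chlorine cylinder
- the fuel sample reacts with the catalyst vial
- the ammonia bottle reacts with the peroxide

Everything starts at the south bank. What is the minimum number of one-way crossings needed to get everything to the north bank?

Counting alone: the courier can take at most 2 across per trip to the north bank, so moving all 7 needs at least 4 loaded trips out, with a return between consecutive ones — at least 7 crossings.
The safety rule pushes this higher. Following every safe sequence of crossings, the most of the 7 that can be at the north bank as the raft arrives there on crossing 7 is 6 — never all 7.
So no plan with fewer than 9 crossings exists, and this one achieves 9:
1. Courier goes to the north bank with the ammonia bottle and the catalyst vial.  [the south bank: the base flask, the chlorine cylinder, the fuel sample, the peroxide, the reducing agent | the north bank: the ammonia bottle, the catalyst vial]
2. Courier goes back to the south bank alone.  [the south bank: the base flask, the chlorine cylinder, the fuel sample, the peroxide, the reducing agent | the north bank: the ammonia bottle, the catalyst vial]
3. Courier goes to the north bank with the chlorine cylinder.  [the south bank: the base flask, the fuel sample, the peroxide, the reducing agent | the north bank: the ammonia bottle, the catalyst vial, the chlorine cylinder]
4. Courier goes back to the south bank with the ammonia bottle.  [the south bank: the ammonia bottle, the base flask, the fuel sample, the peroxide, the reducing agent | the north bank: the catalyst vial, the chlorine cylinder]
5. Courier goes to the north bank with the base flask and the peroxide.  [the south bank: the ammonia bottle, the fuel sample, the reducing agent | the north bank: the base flask, the catalyst vial, the chlorine cylinder, the peroxide]
6. Courier goes back to the south bank with the catalyst vial.  [the south bank: the ammonia bottle, the catalyst vial, the fuel sample, the reducing agent | the north bank: the base flask, the chlorine cylinder, the peroxide]
7. Courier goes to the north bank with the fuel sample and the reducing agent.  [the south bank: the ammonia bottle, the catalyst vial | the north bank: the base flask, the chlorine cylinder, the fuel sample, the peroxide, the reducing agent]
8. Courier goes back to the south bank alone.  [the south bank: the ammonia bottle, the catalyst vial | the north bank: the base flask, the chlorine cylinder, the fuel sample, the peroxide, the reducing agent]
9. Courier goes to the north bank with the ammonia bottle and the catalyst vial.  [the south bank: — | the north bank: the ammonia bottle, the base flask, the catalyst vial, the chlorine cylinder, the fuel sample, the peroxide, the reducing agent]

9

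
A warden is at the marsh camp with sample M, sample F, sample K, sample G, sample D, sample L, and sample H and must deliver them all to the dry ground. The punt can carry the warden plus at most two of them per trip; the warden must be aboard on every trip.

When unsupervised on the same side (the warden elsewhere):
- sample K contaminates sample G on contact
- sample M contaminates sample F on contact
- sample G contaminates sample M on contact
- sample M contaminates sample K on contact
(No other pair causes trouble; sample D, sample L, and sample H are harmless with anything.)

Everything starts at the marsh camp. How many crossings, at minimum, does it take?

Counting alone: the warden can take at most 2 across per trip to the dry ground, so moving all 7 needs at least 4 loaded trips out, with a return between consecutive ones — at least 7 crossings.
The safety rule pushes this higher. Following every safe sequence of crossings, the most of the 7 that can be at the dry ground as the punt arrives there on crossings 7, 9 is 5, 6 respectively — never all 7.
So no plan with fewer than 11 crossings exists, and this one achieves 11:
1. Warden goes to the dry ground with sample K and sample M.  [the marsh camp: sample D, sample F, sample G, sample H, sample L | the dry ground: sample K, sample M]
2. Warden goes back to the marsh camp with sample M.  [the marsh camp: sample D, sample F, sample G, sample H, sample L, sample M | the dry ground: sample K]
3. Warden goes to the dry ground with sample F and sample M.  [the marsh camp: sample D, sample G, sample H, sample L | the dry ground: sample F, sample K, sample M]
4. Warden goes back to the marsh camp with sample M.  [the marsh camp: sample D, sample G, sample H, sample L, sample M | the dry ground: sample F, sample K]
5. Warden goes to the dry ground with sample D and sample M.  [the marsh camp: sample G, sample H, sample L | the dry ground: sample D, sample F, sample K, sample M]
6. Warden goes back to the marsh camp with sample M.  [the marsh camp: sample G, sample H, sample L, sample M | the dry ground: sample D, sample F, sample K]
7. Warden goes to the dry ground with sample L and sample M.  [the marsh camp: sample G, sample H | the dry ground: sample D, sample F, sample K, sample L, sample M]
8. Warden goes back to the marsh camp with sample M.  [the marsh camp: sample G, sample H, sample M | the dry ground: sample D, sample F, sample K, sample L]
9. Warden goes to the dry ground with sample H and sample M.  [the marsh camp: sample G | the dry ground: sample D, sample F, sample H, sample K, sample L, sample M]
10. Warden goes back to the marsh camp with sample M.  [the marsh camp: sample G, sample M | the dry ground: sample D, sample F, sample H, sample K, sample L]
11. Warden goes to the dry ground with sample G and sample M.  [the marsh camp: — | the dry ground: sample D, sample F, sample G, sample H, sample K, sample L, sample M]

11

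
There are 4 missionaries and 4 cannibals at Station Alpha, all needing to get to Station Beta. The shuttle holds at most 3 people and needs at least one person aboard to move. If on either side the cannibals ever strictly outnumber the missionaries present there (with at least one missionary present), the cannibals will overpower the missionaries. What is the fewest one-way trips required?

Counting alone: each trip to Station Beta takes at most 3 across and each return brings at least 1 back, so after t trips out (and t−1 returns) at most 3t − (t−1) of the 8 are across; that first reaches 8 at t = 4, so at least 7 crossings are needed.
The safety rule pushes this higher. Following every safe sequence of crossings, the most of the 8 that can be at Station Beta as the shuttle arrives there on crossing 7 is 7 — never all 8.
So no plan with fewer than 9 crossings exists, and this one achieves 9:
1. 2 cannibals → Station Beta.  (Station Alpha: 4M 2C; Station Beta: 0M 2C)
2. 1 cannibal ← Station Alpha.  (Station Alpha: 4M 3C; Station Beta: 0M 1C)
3. 3 cannibals → Station Beta.  (Station Alpha: 4M 0C; Station Beta: 0M 4C)
4. 1 cannibal ← Station Alpha.  (Station Alpha: 4M 1C; Station Beta: 0M 3C)
5. 3 missionaries → Station Beta.  (Station Alpha: 1M 1C; Station Beta: 3M 3C)
6. 1 missionary and 1 cannibal ← Station Alpha.  (Station Alpha: 2M 2C; Station Beta: 2M 2C)
7. 2 missionaries → Station Beta.  (Station Alpha: 0M 2C; Station Beta: 4M 2C)
8. 1 cannibal ← Station Alpha.  (Station Alpha: 0M 3C; Station Beta: 4M 1C)
9. 3 cannibals → Station Beta.  (Station Alpha: 0M 0C; Station Beta: 4M 4C)

9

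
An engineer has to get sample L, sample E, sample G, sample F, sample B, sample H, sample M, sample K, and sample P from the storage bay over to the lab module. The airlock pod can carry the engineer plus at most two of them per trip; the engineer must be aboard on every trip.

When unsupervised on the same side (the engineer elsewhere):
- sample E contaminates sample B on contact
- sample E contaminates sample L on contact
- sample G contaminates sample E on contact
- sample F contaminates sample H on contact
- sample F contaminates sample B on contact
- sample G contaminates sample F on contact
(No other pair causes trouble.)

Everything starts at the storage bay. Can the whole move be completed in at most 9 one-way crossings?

No

Counting alone: the engineer can take at most 2 across per trip to the lab module, so moving all 9 needs at least 5 loaded trips out, with a return between consecutive ones — at least 9 crossings.
The safety rule pushes this higher. Following every safe sequence of crossings, the most of the 9 that can be at the lab module as the airlock pod arrives there on crossing 9 is 8 — never all 9.
So the move cannot be finished within 9 crossings. (The shortest complete plan takes 11:)
1. Engineer goes to the lab module with sample E and sample F.  [the storage bay: sample B, sample G, sample H, sample K, sample L, sample M, sample P | the lab module: sample E, sample F]
2. Engineer goes back to the storage bay alone.  [the storage bay: sample B, sample G, sample H, sample K, sample L, sample M, sample P | the lab module: sample E, sample F]
3. Engineer goes to the lab module with sample L.  [the storage bay: sample B, sample G, sample H, sample K, sample M, sample P | the lab module: sample E, sample F, sample L]
4. Engineer goes back to the storage bay with sample E.  [the storage bay: sample B, sample E, sample G, sample H, sample K, sample M, sample P | the lab module: sample F, sample L]
5. Engineer goes to the lab module with sample B and sample G.  [the storage bay: sample E, sample H, sample K, sample M, sample P | the lab module: sample B, sample F, sample G, sample L]
6. Engineer goes back to the storage bay with sample F.  [the storage bay: sample E, sample F, sample H, sample K, sample M, sample P | the lab module: sample B, sample G, sample L]
7. Engineer goes to the lab module with sample H and sample M.  [the storage bay: sample E, sample F, sample K, sample P | the lab module: sample B, sample G, sample H, sample L, sample M]
8. Engineer goes back to the storage bay alone.  [the storage bay: sample E, sample F, sample K, sample P | the lab module: sample B, sample G, sample H, sample L, sample M]
9. Engineer goes to the lab module with sample K and sample P.  [the storage bay: sample E, sample F | the lab module: sample B, sample G, sample H, sample K, sample L, sample M, sample P]
10. Engineer goes back to the storage bay alone.  [the storage bay: sample E, sample F | the lab module: sample B, sample G, sample H, sample K, sample L, sample M, sample P]
11. Engineer goes to the lab module with sample E and sample F.  [the storage bay: — | the lab module: sample B, sample E, sample F, sample G, sample H, sample K, sample L, sample M, sample P]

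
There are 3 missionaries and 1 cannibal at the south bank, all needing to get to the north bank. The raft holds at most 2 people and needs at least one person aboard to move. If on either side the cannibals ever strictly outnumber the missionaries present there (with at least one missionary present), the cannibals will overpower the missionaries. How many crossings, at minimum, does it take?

Counting alone: each trip to the north bank takes at most 2 across and each return brings at least 1 back, so after t trips out (and t−1 returns) at most 2t − (t−1) of the 4 are across; that first reaches 4 at t = 3, so at least 5 crossings are needed.
The plan below uses exactly 5 crossings, so it is optimal:
1. 1 missionary and 1 cannibal → the north bank.  (the south bank: 2M 0C; the north bank: 1M 1C)
2. 1 cannibal ← the south bank.  (the south bank: 2M 1C; the north bank: 1M 0C)
3. 1 missionary and 1 cannibal → the north bank.  (the south bank: 1M 0C; the north bank: 2M 1C)
4. 1 cannibal ← the south bank.  (the south bank: 1M 1C; the north bank: 2M 0C)
5. 1 missionary and 1 cannibal → the north bank.  (the south bank: 0M 0C; the north bank: 3M 1C)

5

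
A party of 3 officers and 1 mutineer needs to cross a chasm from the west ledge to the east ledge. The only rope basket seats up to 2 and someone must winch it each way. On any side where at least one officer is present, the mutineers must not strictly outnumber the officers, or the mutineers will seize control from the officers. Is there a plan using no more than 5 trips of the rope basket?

Yes

Yes — this plan uses 5 crossings (≤ 5):
1. 1 officer and 1 mutineer → the east ledge.  (the west ledge: 2O 0M; the east ledge: 1O 1M)
2. 1 mutineer ← the west ledge.  (the west ledge: 2O 1M; the east ledge: 1O 0M)
3. 1 officer and 1 mutineer → the east ledge.  (the west ledge: 1O 0M; the east ledge: 2O 1M)
4. 1 mutineer ← the west ledge.  (the west ledge: 1O 1M; the east ledge: 2O 0M)
5. 1 officer and 1 mutineer → the east ledge.  (the west ledge: 0O 0M; the east ledge: 3O 1M)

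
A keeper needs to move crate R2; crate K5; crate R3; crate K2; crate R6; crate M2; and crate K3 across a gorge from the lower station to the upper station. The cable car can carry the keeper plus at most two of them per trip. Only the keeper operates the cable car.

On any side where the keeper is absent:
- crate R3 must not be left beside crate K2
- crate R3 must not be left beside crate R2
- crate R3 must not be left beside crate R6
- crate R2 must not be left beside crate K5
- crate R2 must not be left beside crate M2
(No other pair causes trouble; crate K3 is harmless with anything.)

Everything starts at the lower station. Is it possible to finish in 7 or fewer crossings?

Counting alone: the keeper can take at most 2 across per trip to the upper station, so moving all 7 needs at least 4 loaded trips out, with a return between consecutive ones — at least 7 crossings.
The safety rule pushes this higher. Following every safe sequence of crossings, the most of the 7 that can be at the upper station as the cable car arrives there on crossing 7 is 6 — never all 7.
So the move cannot be finished within 7 crossings. (The shortest complete plan takes 9:)
1. Keeper goes to the upper station with crate R2 and crate R3.  [the lower station: crate K2, crate K3, crate K5, crate M2, crate R6 | the upper station: crate R2, crate R3]
2. Keeper goes back to the lower station with crate R2.  [the lower station: crate K2, crate K3, crate K5, crate M2, crate R2, crate R6 | the upper station: crate R3]
3. Keeper goes to the upper station with crate K5 and crate R2.  [the lower station: crate K2, crate K3, crate M2, crate R6 | the upper station: crate K5, crate R2, crate R3]
4. Keeper goes back to the lower station with crate R2.  [the lower station: crate K2, crate K3, crate M2, crate R2, crate R6 | the upper station: crate K5, crate R3]
5. Keeper goes to the upper station with crate K3 and crate M2.  [the lower station: crate K2, crate R2, crate R6 | the upper station: crate K3, crate K5, crate M2, crate R3]
6. Keeper goes back to the lower station alone.  [the lower station: crate K2, crate R2, crate R6 | the upper station: crate K3, crate K5, crate M2, crate R3]
7. Keeper goes to the upper station with crate K2 and crate R6.  [the lower station: crate R2 | the upper station: crate K2, crate K3, crate K5, crate M2, crate R3, crate R6]
8. Keeper goes back to the lower station with crate R3.  [the lower station: crate R2, crate R3 | the upper station: crate K2, crate K3, crate K5, crate M2, crate R6]
9. Keeper goes to the upper station with crate R2 and crate R3.  [the lower station: — | the upper station: crate K2, crate K3, crate K5, crate M2, crate R2, crate R3, crate R6]

No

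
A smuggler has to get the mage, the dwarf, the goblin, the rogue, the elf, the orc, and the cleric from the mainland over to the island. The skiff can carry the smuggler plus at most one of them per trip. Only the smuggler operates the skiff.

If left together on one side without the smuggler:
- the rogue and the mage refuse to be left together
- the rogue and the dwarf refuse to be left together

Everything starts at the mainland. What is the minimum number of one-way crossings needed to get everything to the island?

Counting alone: the smuggler can take at most 1 across per trip to the island, so moving all 7 needs at least 7 loaded trips out, with a return between consecutive ones — at least 13 crossings.
The safety rule pushes this higher. Following every safe sequence of crossings, the most of the 7 that can be at the island as the skiff arrives there on crossing 13 is 6 — never all 7.
So no plan with fewer than 15 crossings exists, and this one achieves 15:
1. Smuggler goes to the island with the rogue.
2. Smuggler goes back to the mainland alone.
3. Smuggler goes to the island with the mage.
4. Smuggler goes back to the mainland with the rogue.
5. Smuggler goes to the island with the dwarf.
6. Smuggler goes back to the mainland alone.
7. Smuggler goes to the island with the goblin.
8. Smuggler goes back to the mainland alone.
9. Smuggler goes to the island with the elf.
10. Smuggler goes back to the mainland alone.
11. Smuggler goes to the island with the orc.
12. Smuggler goes back to the mainland alone.
13. Smuggler goes to the island with the cleric.
14. Smuggler goes back to the mainland alone.
15. Smuggler goes to the island with the rogue.

15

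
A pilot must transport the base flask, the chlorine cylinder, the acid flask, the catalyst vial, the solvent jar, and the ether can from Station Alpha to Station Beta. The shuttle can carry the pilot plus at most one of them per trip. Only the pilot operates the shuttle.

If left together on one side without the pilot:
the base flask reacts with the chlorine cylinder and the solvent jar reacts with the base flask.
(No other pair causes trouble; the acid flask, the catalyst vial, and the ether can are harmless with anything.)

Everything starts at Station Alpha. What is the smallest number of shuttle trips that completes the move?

Counting alone: the pilot can take at most 1 across per trip to Station Beta, so moving all 6 needs at least 6 loaded trips out, with a return between consecutive ones — at least 11 crossings.
The safety rule pushes this higher. Following every safe sequence of crossings, the most of the 6 that can be at Station Beta as the shuttle arrives there on crossing 11 is 5 — never all 6.
So no plan with fewer than 13 crossings exists, and this one achieves 13:
1. Pilot goes to Station Beta with the base flask.
2. Pilot goes back to Station Alpha alone.
3. Pilot goes to Station Beta with the chlorine cylinder.
4. Pilot goes back to Station Alpha with the base flask.
5. Pilot goes to Station Beta with the solvent jar.
6. Pilot goes back to Station Alpha alone.
7. Pilot goes to Station Beta with the acid flask.
8. Pilot goes back to Station Alpha alone.
9. Pilot goes to Station Beta with the catalyst vial.
10. Pilot goes back to Station Alpha alone.
11. Pilot goes to Station Beta with the ether can.
12. Pilot goes back to Station Alpha alone.
13. Pilot goes to Station Beta with the base flask.

13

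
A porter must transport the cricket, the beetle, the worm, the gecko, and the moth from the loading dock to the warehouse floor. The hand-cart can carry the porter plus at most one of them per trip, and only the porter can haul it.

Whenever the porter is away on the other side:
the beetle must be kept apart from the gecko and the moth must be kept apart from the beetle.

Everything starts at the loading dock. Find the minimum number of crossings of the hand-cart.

Counting alone: the porter can take at most 1 across per trip to the warehouse floor, so moving all 5 needs at least 5 loaded trips out, with a return between consecutive ones — at least 9 crossings.
The safety rule pushes this higher. Following every safe sequence of crossings, the most of the 5 that can be at the warehouse floor as the hand-cart arrives there on crossing 9 is 4 — never all 5.
So no plan with fewer than 11 crossings exists, and this one achieves 11:
1. Porter goes to the warehouse floor with the beetle.  [the loading dock: the cricket, the gecko, the moth, the worm | the warehouse floor: the beetle]
2. Porter goes back to the loading dock alone.  [the loading dock: the cricket, the gecko, the moth, the worm | the warehouse floor: the beetle]
3. Porter goes to the warehouse floor with the cricket.  [the loading dock: the gecko, the moth, the worm | the warehouse floor: the beetle, the cricket]
4. Porter goes back to the loading dock alone.  [the loading dock: the gecko, the moth, the worm | the warehouse floor: the beetle, the cricket]
5. Porter goes to the warehouse floor with the worm.  [the loading dock: the gecko, the moth | the warehouse floor: the beetle, the cricket, the worm]
6. Porter goes back to the loading dock alone.  [the loading dock: the gecko, the moth | the warehouse floor: the beetle, the cricket, the worm]
7. Porter goes to the warehouse floor with the gecko.  [the loading dock: the moth | the warehouse floor: the beetle, the cricket, the gecko, the worm]
8. Porter goes back to the loading dock with the beetle.  [the loading dock: the beetle, the moth | the warehouse floor: the cricket, the gecko, the worm]
9. Porter goes to the warehouse floor with the moth.  [the loading dock: the beetle | the warehouse floor: the cricket, the gecko, the moth, the worm]
10. Porter goes back to the loading dock alone.  [the loading dock: the beetle | the warehouse floor: the cricket, the gecko, the moth, the worm]
11. Porter goes to the warehouse floor with the beetle.  [the loading dock: — | the warehouse floor: the beetle, the cricket, the gecko, the moth, the worm]

11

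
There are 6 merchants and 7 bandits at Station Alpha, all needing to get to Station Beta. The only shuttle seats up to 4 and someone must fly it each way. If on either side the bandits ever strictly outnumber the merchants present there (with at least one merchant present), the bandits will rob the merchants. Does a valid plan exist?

The bandits already outnumber the merchants at Station Alpha before anyone moves, so the starting position itself is disallowed.

No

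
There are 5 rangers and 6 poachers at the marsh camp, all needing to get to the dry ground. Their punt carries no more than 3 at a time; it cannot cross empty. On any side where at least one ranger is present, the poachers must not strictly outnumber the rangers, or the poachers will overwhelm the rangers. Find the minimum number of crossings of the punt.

The poachers already outnumber the rangers at the marsh camp before anyone moves, so the starting position itself is disallowed.

impossible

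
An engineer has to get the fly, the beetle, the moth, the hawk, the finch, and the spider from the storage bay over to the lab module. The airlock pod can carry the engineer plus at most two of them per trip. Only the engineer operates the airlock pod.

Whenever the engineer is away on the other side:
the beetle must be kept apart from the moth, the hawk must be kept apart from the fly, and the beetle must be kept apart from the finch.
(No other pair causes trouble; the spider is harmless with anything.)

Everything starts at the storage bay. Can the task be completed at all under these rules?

1. Engineer goes to the lab module with the beetle and the fly.  [the storage bay: the finch, the hawk, the moth, the spider | the lab module: the beetle, the fly]
2. Engineer goes back to the storage bay alone.  [the storage bay: the finch, the hawk, the moth, the spider | the lab module: the beetle, the fly]
3. Engineer goes to the lab module with the moth.  [the storage bay: the finch, the hawk, the spider | the lab module: the beetle, the fly, the moth]
4. Engineer goes back to the storage bay with the beetle.  [the storage bay: the beetle, the finch, the hawk, the spider | the lab module: the fly, the moth]
5. Engineer goes to the lab module with the finch and the spider.  [the storage bay: the beetle, the hawk | the lab module: the finch, the fly, the moth, the spider]
6. Engineer goes back to the storage bay alone.  [the storage bay: the beetle, the hawk | the lab module: the finch, the fly, the moth, the spider]
7. Engineer goes to the lab module with the beetle and the hawk.  [the storage bay: — | the lab module: the beetle, the finch, the fly, the hawk, the moth, the spider]

Yes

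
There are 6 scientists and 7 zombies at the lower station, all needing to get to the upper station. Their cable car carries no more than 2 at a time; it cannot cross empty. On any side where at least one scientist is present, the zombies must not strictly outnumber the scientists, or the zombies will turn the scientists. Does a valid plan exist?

The zombies already outnumber the scientists at the lower station before anyone moves, so the starting position itself is disallowed.

No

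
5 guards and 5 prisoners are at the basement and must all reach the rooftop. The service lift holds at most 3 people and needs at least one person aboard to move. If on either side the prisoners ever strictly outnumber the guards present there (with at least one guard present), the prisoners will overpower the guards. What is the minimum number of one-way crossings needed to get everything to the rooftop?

Counting alone: each trip to the rooftop takes at most 3 across and each return brings at least 1 back, so after t trips out (and t−1 returns) at most 3t − (t−1) of the 10 are across; that first reaches 10 at t = 5, so at least 9 crossings are needed.
The safety rule pushes this higher. Following every safe sequence of crossings, the most of the 10 that can be at the rooftop as the service lift arrives there on crossing 9 is 9 — never all 10.
So no plan with fewer than 11 crossings exists, and this one achieves 11:
1. 2 prisoners → the rooftop.  (the basement: 5G 3P; the rooftop: 0G 2P)
2. 1 prisoner ← the basement.  (the basement: 5G 4P; the rooftop: 0G 1P)
3. 3 prisoners → the rooftop.  (the basement: 5G 1P; the rooftop: 0G 4P)
4. 1 prisoner ← the basement.  (the basement: 5G 2P; the rooftop: 0G 3P)
5. 3 guards → the rooftop.  (the basement: 2G 2P; the rooftop: 3G 3P)
6. 1 guard and 1 prisoner ← the basement.  (the basement: 3G 3P; the rooftop: 2G 2P)
7. 3 guards → the rooftop.  (the basement: 0G 3P; the rooftop: 5G 2P)
8. 1 prisoner ← the basement.  (the basement: 0G 4P; the rooftop: 5G 1P)
9. 2 prisoners → the rooftop.  (the basement: 0G 2P; the rooftop: 5G 3P)
10. 1 prisoner ← the basement.  (the basement: 0G 3P; the rooftop: 5G 2P)
11. 3 prisoners → the rooftop.  (the basement: 0G 0P; the rooftop: 5G 5P)

11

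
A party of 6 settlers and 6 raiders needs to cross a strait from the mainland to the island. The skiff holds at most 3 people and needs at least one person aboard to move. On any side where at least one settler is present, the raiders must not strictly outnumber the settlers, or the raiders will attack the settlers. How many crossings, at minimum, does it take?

impossible

Following every safe sequence of crossings from the start, the most of the 12 that can be at the island as the skiff arrives there on crossings 1, 3, 5 is 3, 5, 6 respectively; the best ever achieved is 6 of 12.
From crossing 7 on, no configuration arises that was not already reachable earlier: only 17 distinct safe configurations (who is on which side, and where the skiff is) can ever be reached, none of them has everyone across, and every continuation just revisits them. They are: 0 settlers + 0 raiders across (skiff back at the start); 0 settlers + 1 raider across (skiff there); 0 settlers + 1 raider across (skiff back at the start); 0 settlers + 2 raiders across (skiff there); 0 settlers + 2 raiders across (skiff back at the start); 0 settlers + 3 raiders across (skiff there); 0 settlers + 3 raiders across (skiff back at the start); 0 settlers + 4 raiders across (skiff there); 0 settlers + 4 raiders across (skiff back at the start); 0 settlers + 5 raiders across (skiff there); 0 settlers + 5 raiders across (skiff back at the start); 0 settlers + 6 raiders across (skiff there); 1 settler + 1 raider across (skiff there); 1 settler + 1 raider across (skiff back at the start); 2 settlers + 2 raiders across (skiff there); 2 settlers + 2 raiders across (skiff back at the start); 3 settlers + 3 raiders across (skiff there). So no valid plan exists.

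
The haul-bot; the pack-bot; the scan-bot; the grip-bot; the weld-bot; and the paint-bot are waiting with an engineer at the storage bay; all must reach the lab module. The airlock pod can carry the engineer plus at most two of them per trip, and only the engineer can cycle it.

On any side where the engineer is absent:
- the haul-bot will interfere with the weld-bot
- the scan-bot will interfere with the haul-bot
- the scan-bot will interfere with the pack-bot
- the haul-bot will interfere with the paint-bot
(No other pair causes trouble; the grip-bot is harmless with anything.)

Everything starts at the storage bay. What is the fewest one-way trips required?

Counting alone: the engineer can take at most 2 across per trip to the lab module, so moving all 6 needs at least 3 loaded trips out, with a return between consecutive ones — at least 5 crossings.
The safety rule pushes this higher. Following every safe sequence of crossings, the most of the 6 that can be at the lab module as the airlock pod arrives there on crossing 5 is 5 — never all 6.
So no plan with fewer than 7 crossings exists, and this one achieves 7:
1. Engineer goes to the lab module with the haul-bot and the pack-bot.  [the storage bay: the grip-bot, the paint-bot, the scan-bot, the weld-bot | the lab module: the haul-bot, the pack-bot]
2. Engineer goes back to the storage bay alone.  [the storage bay: the grip-bot, the paint-bot, the scan-bot, the weld-bot | the lab module: the haul-bot, the pack-bot]
3. Engineer goes to the lab module with the grip-bot.  [the storage bay: the paint-bot, the scan-bot, the weld-bot | the lab module: the grip-bot, the haul-bot, the pack-bot]
4. Engineer goes back to the storage bay alone.  [the storage bay: the paint-bot, the scan-bot, the weld-bot | the lab module: the grip-bot, the haul-bot, the pack-bot]
5. Engineer goes to the lab module with the paint-bot and the weld-bot.  [the storage bay: the scan-bot | the lab module: the grip-bot, the haul-bot, the pack-bot, the paint-bot, the weld-bot]
6. Engineer goes back to the storage bay with the haul-bot.  [the storage bay: the haul-bot, the scan-bot | the lab module: the grip-bot, the pack-bot, the paint-bot, the weld-bot]
7. Engineer goes to the lab module with the haul-bot and the scan-bot.  [the storage bay: — | the lab module: the grip-bot, the haul-bot, the pack-bot, the paint-bot, the scan-bot, the weld-bot]

7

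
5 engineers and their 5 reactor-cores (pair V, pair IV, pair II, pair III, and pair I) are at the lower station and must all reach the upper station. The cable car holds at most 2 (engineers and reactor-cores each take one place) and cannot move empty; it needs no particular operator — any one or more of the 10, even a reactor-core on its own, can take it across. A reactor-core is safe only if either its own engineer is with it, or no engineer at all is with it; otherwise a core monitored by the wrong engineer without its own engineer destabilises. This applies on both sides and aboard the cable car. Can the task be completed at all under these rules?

Following every safe sequence of crossings from the start, the most of the 10 that can be at the upper station as the cable car arrives there on crossings 1, 3, 5, 7 is 2, 3, 4, 5 respectively; the best ever achieved is 5 of 10.
From crossing 9 on, no configuration arises that was not already reachable earlier: only 82 distinct safe configurations (who is on which side, and where the cable car is) can ever be reached, none of them has everyone across, and every continuation just revisits them. So no valid plan exists.

No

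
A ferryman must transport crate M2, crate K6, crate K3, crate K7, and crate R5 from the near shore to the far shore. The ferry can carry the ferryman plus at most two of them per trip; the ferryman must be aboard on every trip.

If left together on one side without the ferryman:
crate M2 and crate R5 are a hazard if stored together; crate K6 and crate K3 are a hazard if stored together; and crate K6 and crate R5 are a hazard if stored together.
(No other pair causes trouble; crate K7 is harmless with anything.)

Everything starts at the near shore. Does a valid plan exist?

1. Ferryman goes to the far shore with crate K6 and crate M2.  [the near shore: crate K3, crate K7, crate R5 | the far shore: crate K6, crate M2]
2. Ferryman goes back to the near shore alone.  [the near shore: crate K3, crate K7, crate R5 | the far shore: crate K6, crate M2]
3. Ferryman goes to the far shore with crate K7.  [the near shore: crate K3, crate R5 | the far shore: crate K6, crate K7, crate M2]
4. Ferryman goes back to the near shore alone.  [the near shore: crate K3, crate R5 | the far shore: crate K6, crate K7, crate M2]
5. Ferryman goes to the far shore with crate K3 and crate R5.  [the near shore: — | the far shore: crate K3, crate K6, crate K7, crate M2, crate R5]

Yes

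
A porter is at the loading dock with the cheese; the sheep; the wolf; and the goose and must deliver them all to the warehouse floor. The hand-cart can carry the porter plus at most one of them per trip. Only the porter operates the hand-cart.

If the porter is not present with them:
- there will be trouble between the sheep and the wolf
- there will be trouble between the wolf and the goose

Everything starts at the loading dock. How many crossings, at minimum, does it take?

Counting alone: the porter can take at most 1 across per trip to the warehouse floor, so moving all 4 needs at least 4 loaded trips out, with a return between consecutive ones — at least 7 crossings.
The safety rule pushes this higher. Following every safe sequence of crossings, the most of the 4 that can be at the warehouse floor as the hand-cart arrives there on crossing 7 is 3 — never all 4.
So no plan with fewer than 9 crossings exists, and this one achieves 9:
1. Porter goes to the warehouse floor with the wolf.
2. Porter goes back to the loading dock alone.
3. Porter goes to the warehouse floor with the cheese.
4. Porter goes back to the loading dock alone.
5. Porter goes to the warehouse floor with the sheep.
6. Porter goes back to the loading dock with the wolf.
7. Porter goes to the warehouse floor with the goose.
8. Porter goes back to the loading dock alone.
9. Porter goes to the warehouse floor with the wolf.

9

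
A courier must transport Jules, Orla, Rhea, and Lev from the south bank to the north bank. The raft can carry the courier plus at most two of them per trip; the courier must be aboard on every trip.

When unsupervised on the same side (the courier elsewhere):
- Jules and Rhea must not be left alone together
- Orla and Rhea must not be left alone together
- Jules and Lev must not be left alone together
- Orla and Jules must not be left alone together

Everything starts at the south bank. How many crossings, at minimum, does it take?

Counting alone: the courier can take at most 2 across per trip to the north bank, so moving all 4 needs at least 2 loaded trips out, with a return between consecutive ones — at least 3 crossings.
The safety rule pushes this higher. Following every safe sequence of crossings, the most of the 4 that can be at the north bank as the raft arrives there on crossing 3 is 3 — never all 4.
So no plan with fewer than 5 crossings exists, and this one achieves 5:
1. Courier goes to the north bank with Jules and Orla.  [the south bank: Lev, Rhea | the north bank: Jules, Orla]
2. Courier goes back to the south bank with Jules.  [the south bank: Jules, Lev, Rhea | the north bank: Orla]
3. Courier goes to the north bank with Jules and Lev.  [the south bank: Rhea | the north bank: Jules, Lev, Orla]
4. Courier goes back to the south bank with Jules.  [the south bank: Jules, Rhea | the north bank: Lev, Orla]
5. Courier goes to the north bank with Jules and Rhea.  [the south bank: — | the north bank: Jules, Lev, Orla, Rhea]

5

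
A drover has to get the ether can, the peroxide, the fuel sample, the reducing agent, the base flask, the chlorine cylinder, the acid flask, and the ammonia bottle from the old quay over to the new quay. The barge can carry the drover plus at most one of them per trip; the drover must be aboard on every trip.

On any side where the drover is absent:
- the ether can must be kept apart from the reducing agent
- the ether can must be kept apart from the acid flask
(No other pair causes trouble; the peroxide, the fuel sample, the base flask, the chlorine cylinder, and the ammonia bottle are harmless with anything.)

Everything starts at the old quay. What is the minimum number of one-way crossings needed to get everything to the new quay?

Counting alone: the drover can take at most 1 across per trip to the new quay, so moving all 8 needs at least 8 loaded trips out, with a return between consecutive ones — at least 15 crossings.
The safety rule pushes this higher. Following every safe sequence of crossings, the most of the 8 that can be at the new quay as the barge arrives there on crossing 15 is 7 — never all 8.
So no plan with fewer than 17 crossings exists, and this one achieves 17:
1. Drover goes to the new quay with the ether can.
2. Drover goes back to the old quay alone.
3. Drover goes to the new quay with the peroxide.
4. Drover goes back to the old quay alone.
5. Drover goes to the new quay with the fuel sample.
6. Drover goes back to the old quay alone.
7. Drover goes to the new quay with the reducing agent.
8. Drover goes back to the old quay with the ether can.
9. Drover goes to the new quay with the acid flask.
10. Drover goes back to the old quay alone.
11. Drover goes to the new quay with the base flask.
12. Drover goes back to the old quay alone.
13. Drover goes to the new quay with the chlorine cylinder.
14. Drover goes back to the old quay alone.
15. Drover goes to the new quay with the ammonia bottle.
16. Drover goes back to the old quay alone.
17. Drover goes to the new quay with the ether can.

17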